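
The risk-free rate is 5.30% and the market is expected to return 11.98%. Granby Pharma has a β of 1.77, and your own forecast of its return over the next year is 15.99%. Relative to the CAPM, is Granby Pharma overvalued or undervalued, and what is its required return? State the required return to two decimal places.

Overvalued; required return 17.12%

MRP = 11.98% − 5.30% = 6.68%
Required return = R_f + β·MRP = 5.30% + 1.77 × 6.68% = 17.12%
Forecast 15.99% < required 17.12% → the stock plots below the SML → overvalued.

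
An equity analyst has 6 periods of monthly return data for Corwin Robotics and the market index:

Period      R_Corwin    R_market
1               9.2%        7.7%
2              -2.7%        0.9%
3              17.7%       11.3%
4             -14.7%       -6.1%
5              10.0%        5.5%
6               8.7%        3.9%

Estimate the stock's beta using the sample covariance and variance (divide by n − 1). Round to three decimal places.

Mean R_i = (9.2 − 2.7 + 17.7 − 14.7 + 10.0 + 8.7) / 6 = 4.7000%
Mean R_m = (7.7 + 0.9 + 11.3 − 6.1 + 5.5 + 3.9) / 6 = 3.8667%
Σ(R_i − R̄_i)(R_m − R̄_m) = 337.9800  ⇒  Cov = 337.9800 / 5 = 67.5960
Σ(R_m − R̄_m)² = 180.7533  ⇒  Var(R_m) = 180.7533 / 5 = 36.1507
β = Cov / Var(R_m) = 67.5960 / 36.1507 = 1.8698

1.870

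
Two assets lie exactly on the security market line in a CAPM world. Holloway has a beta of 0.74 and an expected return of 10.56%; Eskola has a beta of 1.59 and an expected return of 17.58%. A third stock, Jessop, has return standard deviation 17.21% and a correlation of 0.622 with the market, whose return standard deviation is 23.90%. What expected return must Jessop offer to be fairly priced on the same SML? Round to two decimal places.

MRP = (17.58% − 10.56%) / (1.59 − 0.74) = 8.2588%
R_f = 10.56% − 0.74 × 8.2588% = 4.4485%
β_Jessop = ρ·σ_i/σ_m = 0.622 × 17.21 / 23.90 = 0.4479
E(R_Jessop) = R_f + β × MRP = 4.4485% + 0.4479 × 8.2588% = 8.15%

8.15%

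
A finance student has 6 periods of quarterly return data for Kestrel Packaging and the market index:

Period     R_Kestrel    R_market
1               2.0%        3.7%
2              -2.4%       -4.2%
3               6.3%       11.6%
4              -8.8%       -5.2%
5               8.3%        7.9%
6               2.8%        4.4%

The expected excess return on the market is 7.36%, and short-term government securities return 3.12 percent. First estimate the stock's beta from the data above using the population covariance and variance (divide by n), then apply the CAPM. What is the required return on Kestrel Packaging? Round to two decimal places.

9.47%

Mean R_i = (2.0 − 2.4 + 6.3 − 8.8 + 8.3 + 2.8) / 6 = 1.3667%
Mean R_m = (3.7 − 4.2 + 11.6 − 5.2 + 7.9 + 4.4) / 6 = 3.0333%
Σ(R_i − R̄_i)(R_m − R̄_m) = 189.3367  ⇒  Cov = 189.3367 / 6 = 31.5561
Σ(R_m − R̄_m)² = 219.4933  ⇒  Var(R_m) = 219.4933 / 6 = 36.5822
β = Cov / Var(R_m) = 31.5561 / 36.5822 = 0.8626
E(R) = R_f + β × MRP = 3.12% + 0.8626 × 7.36% = 9.47%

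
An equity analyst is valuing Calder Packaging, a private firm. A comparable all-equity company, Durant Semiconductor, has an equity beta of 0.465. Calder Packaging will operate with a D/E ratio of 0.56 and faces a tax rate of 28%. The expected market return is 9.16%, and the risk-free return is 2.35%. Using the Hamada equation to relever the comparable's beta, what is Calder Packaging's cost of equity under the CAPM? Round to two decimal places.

β_L = β_U × [1 + (1 − t)(D/E)] = 0.465 × [1 + (1 − 0.28) × 0.56]
    = 0.465 × [1 + 0.72 × 0.56] = 0.465 × 1.4032 = 0.6525
MRP = 9.16% − 2.35% = 6.81%
E(R) = R_f + β_L × MRP = 2.35% + 0.6525 × 6.81% = 6.79%

6.79%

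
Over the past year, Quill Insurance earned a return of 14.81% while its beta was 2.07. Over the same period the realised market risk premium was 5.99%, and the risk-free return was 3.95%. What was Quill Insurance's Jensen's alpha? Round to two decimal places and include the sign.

-1.54%

CAPM benchmark = R_f + β(R_m − R_f) = 3.95% + 2.07 × 5.99% = 16.3493%
α = actual − benchmark = 14.81% − 16.3493% = -1.54%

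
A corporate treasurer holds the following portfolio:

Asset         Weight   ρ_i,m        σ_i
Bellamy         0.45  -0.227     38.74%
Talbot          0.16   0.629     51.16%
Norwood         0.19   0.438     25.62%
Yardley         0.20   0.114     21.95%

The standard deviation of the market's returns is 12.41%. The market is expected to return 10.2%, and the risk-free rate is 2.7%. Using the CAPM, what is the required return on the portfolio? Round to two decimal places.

5.01%

β_Bellamy = -0.227 × 38.74% / 12.41% = -0.7086
β_Talbot = 0.629 × 51.16% / 12.41% = 2.5930
β_Norwood = 0.438 × 25.62% / 12.41% = 0.9042
β_Yardley = 0.114 × 21.95% / 12.41% = 0.2016
β_P = Σ w_i β_i = 0.45×-0.7086 + 0.16×2.5930 + 0.19×0.9042 + 0.20×0.2016 = 0.3081
MRP = 10.2% − 2.7% = 7.50%
E(R_P) = R_f + β_P × MRP = 2.7% + 0.3081 × 7.5% = 5.01%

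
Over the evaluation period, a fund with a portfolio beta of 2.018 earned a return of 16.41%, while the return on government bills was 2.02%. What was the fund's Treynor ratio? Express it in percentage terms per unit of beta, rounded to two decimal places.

7.13%

Treynor = (R_P − R_f) / β_P = (16.41% − 2.02%) / 2.0180 = 14.39% / 2.0180 = 7.13%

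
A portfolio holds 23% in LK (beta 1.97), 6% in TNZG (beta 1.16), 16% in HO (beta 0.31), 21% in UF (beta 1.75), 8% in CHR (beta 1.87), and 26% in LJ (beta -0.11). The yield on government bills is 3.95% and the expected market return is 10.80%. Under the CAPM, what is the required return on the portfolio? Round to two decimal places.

11.22%

β_P = Σ w_i β_i = 0.23×1.97 + 0.06×1.16 + 0.16×0.31 + 0.21×1.75 + 0.08×1.87 + 0.26×-0.11 = 1.0608
MRP = 10.80% − 3.95% = 6.85%
E(R_P) = R_f + β_P × MRP = 3.95% + 1.0608 × 6.85% = 11.22%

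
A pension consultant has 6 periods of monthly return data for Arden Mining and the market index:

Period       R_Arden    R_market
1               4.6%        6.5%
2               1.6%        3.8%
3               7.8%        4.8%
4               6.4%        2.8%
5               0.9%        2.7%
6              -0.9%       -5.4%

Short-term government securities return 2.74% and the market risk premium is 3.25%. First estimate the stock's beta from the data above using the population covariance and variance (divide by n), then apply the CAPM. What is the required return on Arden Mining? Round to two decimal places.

4.52%

Mean R_i = (4.6 + 1.6 + 7.8 + 6.4 + 0.9 − 0.9) / 6 = 3.4000%
Mean R_m = (6.5 + 3.8 + 4.8 + 2.8 + 2.7 − 5.4) / 6 = 2.5333%
Σ(R_i − R̄_i)(R_m − R̄_m) = 46.9500  ⇒  Cov = 46.9500 / 6 = 7.8250
Σ(R_m − R̄_m)² = 85.5133  ⇒  Var(R_m) = 85.5133 / 6 = 14.2522
β = Cov / Var(R_m) = 7.8250 / 14.2522 = 0.5490
E(R) = R_f + β × MRP = 2.74% + 0.5490 × 3.25% = 4.52%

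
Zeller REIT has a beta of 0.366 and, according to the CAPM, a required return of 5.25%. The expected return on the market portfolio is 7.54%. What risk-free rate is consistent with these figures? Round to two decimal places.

E(R) = R_f + β(E(R_m) − R_f) = R_f(1 − β) + β·E(R_m)
5.25% = R_f × (1 − 0.366) + 0.366 × 7.54%
5.25% = R_f × 0.634 + 2.75964%
R_f = (5.25% − 2.75964%) / 0.634 = 3.93%

3.93%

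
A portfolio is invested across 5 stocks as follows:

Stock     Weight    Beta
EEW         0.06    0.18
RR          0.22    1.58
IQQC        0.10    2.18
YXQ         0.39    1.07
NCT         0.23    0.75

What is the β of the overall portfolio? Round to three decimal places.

1.166

β_P = Σ w_i β_i = 0.06×0.18 + 0.22×1.58 + 0.10×2.18 + 0.39×1.07 + 0.23×0.75 = 1.1662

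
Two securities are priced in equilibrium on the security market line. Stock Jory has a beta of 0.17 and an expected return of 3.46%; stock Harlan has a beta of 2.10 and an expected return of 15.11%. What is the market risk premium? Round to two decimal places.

6.04%

Both satisfy E(R) = R_f + β·MRP, so the slope of the SML is
MRP = (15.11% − 3.46%) / (2.10 − 0.17) = 11.65% / 1.93 = 6.0363%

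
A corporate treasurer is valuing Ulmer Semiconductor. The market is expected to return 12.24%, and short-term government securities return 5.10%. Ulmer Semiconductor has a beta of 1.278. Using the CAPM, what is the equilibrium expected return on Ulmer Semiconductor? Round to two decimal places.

14.22%

Market risk premium = E(R_m) − R_f = 12.24% − 5.10% = 7.14%
E(R) = R_f + β × MRP = 5.10% + 1.278 × 7.14% = 14.22%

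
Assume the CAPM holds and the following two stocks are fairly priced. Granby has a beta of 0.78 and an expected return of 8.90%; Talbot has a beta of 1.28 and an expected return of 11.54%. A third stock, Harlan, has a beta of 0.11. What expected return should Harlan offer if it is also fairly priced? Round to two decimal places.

MRP (SML slope) = (11.54% − 8.90%) / (1.28 − 0.78) = 2.64% / 0.50 = 5.2800%
R_f (intercept) = 8.90% − 0.78 × 5.2800% = 4.7816%
E(R_Harlan) = R_f + β × MRP = 4.7816% + 0.11 × 5.2800% = 5.36%

5.36%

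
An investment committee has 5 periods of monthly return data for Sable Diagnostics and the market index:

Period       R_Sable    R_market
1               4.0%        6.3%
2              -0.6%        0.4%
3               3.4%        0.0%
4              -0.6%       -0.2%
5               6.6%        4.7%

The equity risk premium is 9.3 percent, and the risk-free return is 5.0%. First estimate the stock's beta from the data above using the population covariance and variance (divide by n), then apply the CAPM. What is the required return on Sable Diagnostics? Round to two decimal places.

11.91%

Mean R_i = (4.0 − 0.6 + 3.4 − 0.6 + 6.6) / 5 = 2.5600%
Mean R_m = (6.3 + 0.4 + 0.0 − 0.2 + 4.7) / 5 = 2.2400%
Σ(R_i − R̄_i)(R_m − R̄_m) = 27.4280  ⇒  Cov = 27.4280 / 5 = 5.4856
Σ(R_m − R̄_m)² = 36.8920  ⇒  Var(R_m) = 36.8920 / 5 = 7.3784
β = Cov / Var(R_m) = 5.4856 / 7.3784 = 0.7435
E(R) = R_f + β × MRP = 5.0% + 0.7435 × 9.3% = 11.91%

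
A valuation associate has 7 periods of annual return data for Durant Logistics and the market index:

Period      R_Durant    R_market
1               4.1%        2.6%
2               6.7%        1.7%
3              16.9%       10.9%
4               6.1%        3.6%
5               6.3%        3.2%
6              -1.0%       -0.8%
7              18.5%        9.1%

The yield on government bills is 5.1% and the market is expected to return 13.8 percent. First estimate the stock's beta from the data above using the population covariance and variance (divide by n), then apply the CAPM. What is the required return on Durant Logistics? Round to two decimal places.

Mean R_i = (4.1 + 6.7 + 16.9 + 6.1 + 6.3 − 1.0 + 18.5) / 7 = 8.2286%
Mean R_m = (2.6 + 1.7 + 10.9 + 3.6 + 3.2 − 0.8 + 9.1) / 7 = 4.3286%
Σ(R_i − R̄_i)(R_m − R̄_m) = 168.2043  ⇒  Cov = 168.2043 / 7 = 24.0292
Σ(R_m − R̄_m)² = 103.9543  ⇒  Var(R_m) = 103.9543 / 7 = 14.8506
β = Cov / Var(R_m) = 24.0292 / 14.8506 = 1.6181
MRP = 13.8% − 5.1% = 8.70%
E(R) = R_f + β × MRP = 5.1% + 1.6181 × 8.7% = 19.18%

19.18%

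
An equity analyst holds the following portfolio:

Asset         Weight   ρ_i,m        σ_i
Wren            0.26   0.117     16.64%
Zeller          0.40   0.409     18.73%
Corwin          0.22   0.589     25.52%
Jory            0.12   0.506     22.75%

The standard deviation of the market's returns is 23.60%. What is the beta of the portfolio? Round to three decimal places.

0.350

β_Wren = 0.117 × 16.64% / 23.60% = 0.0825
β_Zeller = 0.409 × 18.73% / 23.60% = 0.3246
β_Corwin = 0.589 × 25.52% / 23.60% = 0.6369
β_Jory = 0.506 × 22.75% / 23.60% = 0.4878
β_P = Σ w_i β_i = 0.26×0.0825 + 0.40×0.3246 + 0.22×0.6369 + 0.12×0.4878 = 0.3499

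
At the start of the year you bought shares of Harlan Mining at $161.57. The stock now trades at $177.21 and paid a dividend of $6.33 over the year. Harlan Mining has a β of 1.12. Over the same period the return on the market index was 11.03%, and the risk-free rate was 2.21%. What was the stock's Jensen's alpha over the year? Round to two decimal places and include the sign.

Realised HPR = (P1 + D1 − P0) / P0 = (177.21 + 6.33 − 161.57) / 161.57 = 21.97 / 161.57 = 13.5978%
MRP = 11.03% − 2.21% = 8.82%
CAPM required = R_f + β·MRP = 2.21% + 1.12 × 8.82% = 12.0884%
α = realised − required = 13.5978% − 12.0884% = +1.51%

+1.51%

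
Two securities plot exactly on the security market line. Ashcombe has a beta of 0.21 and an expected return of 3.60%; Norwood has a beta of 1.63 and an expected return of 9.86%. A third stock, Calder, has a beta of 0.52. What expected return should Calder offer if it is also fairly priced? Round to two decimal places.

4.97%

MRP (SML slope) = (9.86% − 3.60%) / (1.63 − 0.21) = 6.26% / 1.42 = 4.4085%
R_f (intercept) = 3.60% − 0.21 × 4.4085% = 2.6742%
E(R_Calder) = R_f + β × MRP = 2.6742% + 0.52 × 4.4085% = 4.97%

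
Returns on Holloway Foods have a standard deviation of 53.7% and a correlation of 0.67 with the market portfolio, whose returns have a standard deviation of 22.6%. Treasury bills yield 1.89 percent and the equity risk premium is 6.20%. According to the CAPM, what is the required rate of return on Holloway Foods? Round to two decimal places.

β = ρ × σ_i / σ_m = 0.67 × 53.7% / 22.6% = 1.5920
E(R) = 1.89% + 1.5920 × 6.20% = 11.76%

11.76%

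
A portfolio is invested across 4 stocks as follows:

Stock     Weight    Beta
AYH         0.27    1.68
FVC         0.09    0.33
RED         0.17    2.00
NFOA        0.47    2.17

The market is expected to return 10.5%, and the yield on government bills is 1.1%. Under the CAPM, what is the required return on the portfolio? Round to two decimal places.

β_P = Σ w_i β_i = 0.27×1.68 + 0.09×0.33 + 0.17×2.00 + 0.47×2.17 = 1.8432
MRP = 10.5% − 1.1% = 9.40%
E(R_P) = R_f + β_P × MRP = 1.1% + 1.8432 × 9.4% = 18.43%

18.43%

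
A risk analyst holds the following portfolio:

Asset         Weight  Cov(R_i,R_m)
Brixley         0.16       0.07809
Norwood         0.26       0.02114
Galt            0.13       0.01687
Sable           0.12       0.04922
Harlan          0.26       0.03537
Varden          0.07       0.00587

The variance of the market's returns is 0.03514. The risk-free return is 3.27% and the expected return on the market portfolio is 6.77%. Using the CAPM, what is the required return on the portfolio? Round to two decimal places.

β_Brixley = 0.07809 / 0.03514 = 2.2223
β_Norwood = 0.02114 / 0.03514 = 0.6016
β_Galt = 0.01687 / 0.03514 = 0.4801
β_Sable = 0.04922 / 0.03514 = 1.4007
β_Harlan = 0.03537 / 0.03514 = 1.0065
β_Varden = 0.00587 / 0.03514 = 0.1670
β_P = Σ w_i β_i = 0.16×2.2223 + 0.26×0.6016 + 0.13×0.4801 + 0.12×1.4007 + 0.26×1.0065 + 0.07×0.1670 = 1.0159
MRP = 6.77% − 3.27% = 3.50%
E(R_P) = R_f + β_P × MRP = 3.27% + 1.0159 × 3.50% = 6.83%

6.83%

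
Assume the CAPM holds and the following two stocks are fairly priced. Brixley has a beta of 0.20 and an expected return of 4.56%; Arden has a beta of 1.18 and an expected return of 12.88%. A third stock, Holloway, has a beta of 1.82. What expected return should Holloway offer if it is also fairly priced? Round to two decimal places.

MRP (SML slope) = (12.88% − 4.56%) / (1.18 − 0.20) = 8.32% / 0.98 = 8.4898%
R_f (intercept) = 4.56% − 0.20 × 8.4898% = 2.8620%
E(R_Holloway) = R_f + β × MRP = 2.8620% + 1.82 × 8.4898% = 18.31%

18.31%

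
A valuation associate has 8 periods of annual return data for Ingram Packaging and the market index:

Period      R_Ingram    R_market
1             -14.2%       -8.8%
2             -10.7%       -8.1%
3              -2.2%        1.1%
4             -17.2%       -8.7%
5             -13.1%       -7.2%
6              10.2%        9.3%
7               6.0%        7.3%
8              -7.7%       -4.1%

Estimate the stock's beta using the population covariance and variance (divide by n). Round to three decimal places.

Mean R_i = (-14.2 − 10.7 − 2.2 − 17.2 − 13.1 + 10.2 + 6.0 − 7.7) / 8 = -6.1125%
Mean R_m = (-8.8 − 8.1 + 1.1 − 8.7 − 7.2 + 9.3 + 7.3 − 4.1) / 8 = -2.4000%
Σ(R_i − R̄_i)(R_m − R̄_m) = 506.0400  ⇒  Cov = 506.0400 / 8 = 63.2550
Σ(R_m − R̄_m)² = 382.3000  ⇒  Var(R_m) = 382.3000 / 8 = 47.7875
β = Cov / Var(R_m) = 63.2550 / 47.7875 = 1.3237

1.324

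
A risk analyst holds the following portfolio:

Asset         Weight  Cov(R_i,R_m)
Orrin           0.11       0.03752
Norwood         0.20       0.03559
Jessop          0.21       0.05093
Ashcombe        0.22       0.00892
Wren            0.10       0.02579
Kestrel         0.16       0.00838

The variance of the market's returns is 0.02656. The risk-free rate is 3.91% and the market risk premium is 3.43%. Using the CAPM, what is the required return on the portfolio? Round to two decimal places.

7.50%

β_Orrin = 0.03752 / 0.02656 = 1.4127
β_Norwood = 0.03559 / 0.02656 = 1.3400
β_Jessop = 0.05093 / 0.02656 = 1.9175
β_Ashcombe = 0.00892 / 0.02656 = 0.3358
β_Wren = 0.02579 / 0.02656 = 0.9710
β_Kestrel = 0.00838 / 0.02656 = 0.3155
β_P = Σ w_i β_i = 0.11×1.4127 + 0.20×1.3400 + 0.21×1.9175 + 0.22×0.3358 + 0.10×0.9710 + 0.16×0.3155 = 1.0475
E(R_P) = R_f + β_P × MRP = 3.91% + 1.0475 × 3.43% = 7.50%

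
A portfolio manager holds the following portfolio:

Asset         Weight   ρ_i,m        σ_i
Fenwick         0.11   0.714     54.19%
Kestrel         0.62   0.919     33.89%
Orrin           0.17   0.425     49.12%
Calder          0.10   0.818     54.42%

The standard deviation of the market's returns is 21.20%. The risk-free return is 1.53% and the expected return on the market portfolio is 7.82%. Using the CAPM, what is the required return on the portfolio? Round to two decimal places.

10.90%

β_Fenwick = 0.714 × 54.19% / 21.20% = 1.8251
β_Kestrel = 0.919 × 33.89% / 21.20% = 1.4691
β_Orrin = 0.425 × 49.12% / 21.20% = 0.9847
β_Calder = 0.818 × 54.42% / 21.20% = 2.0998
β_P = Σ w_i β_i = 0.11×1.8251 + 0.62×1.4691 + 0.17×0.9847 + 0.10×2.0998 = 1.4890
MRP = 7.82% − 1.53% = 6.29%
E(R_P) = R_f + β_P × MRP = 1.53% + 1.4890 × 6.29% = 10.90%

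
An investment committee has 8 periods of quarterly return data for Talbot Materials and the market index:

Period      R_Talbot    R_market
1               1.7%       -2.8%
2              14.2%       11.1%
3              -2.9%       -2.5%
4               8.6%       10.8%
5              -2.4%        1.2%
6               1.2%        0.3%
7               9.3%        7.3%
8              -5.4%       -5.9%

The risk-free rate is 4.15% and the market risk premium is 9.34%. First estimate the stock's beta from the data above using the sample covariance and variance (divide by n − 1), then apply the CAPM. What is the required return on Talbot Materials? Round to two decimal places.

13.33%

Mean R_i = (1.7 + 14.2 − 2.9 + 8.6 − 2.4 + 1.2 + 9.3 − 5.4) / 8 = 3.0375%
Mean R_m = (-2.8 + 11.1 − 2.5 + 10.8 + 1.2 + 0.3 + 7.3 − 5.9) / 8 = 2.4375%
Σ(R_i − R̄_i)(R_m − R̄_m) = 290.9888  ⇒  Cov = 290.9888 / 7 = 41.5698
Σ(R_m − R̄_m)² = 296.0388  ⇒  Var(R_m) = 296.0388 / 7 = 42.2913
β = Cov / Var(R_m) = 41.5698 / 42.2913 = 0.9829
E(R) = R_f + β × MRP = 4.15% + 0.9829 × 9.34% = 13.33%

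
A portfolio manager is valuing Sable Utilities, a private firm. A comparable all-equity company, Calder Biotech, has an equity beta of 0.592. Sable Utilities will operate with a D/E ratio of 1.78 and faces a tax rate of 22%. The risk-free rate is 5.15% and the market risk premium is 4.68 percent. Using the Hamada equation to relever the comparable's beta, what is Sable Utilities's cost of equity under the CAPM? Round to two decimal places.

11.77%

β_L = β_U × [1 + (1 − t)(D/E)] = 0.592 × [1 + (1 − 0.22) × 1.78]
    = 0.592 × [1 + 0.78 × 1.78] = 0.592 × 2.3884 = 1.4139
E(R) = R_f + β_L × MRP = 5.15% + 1.4139 × 4.68% = 11.77%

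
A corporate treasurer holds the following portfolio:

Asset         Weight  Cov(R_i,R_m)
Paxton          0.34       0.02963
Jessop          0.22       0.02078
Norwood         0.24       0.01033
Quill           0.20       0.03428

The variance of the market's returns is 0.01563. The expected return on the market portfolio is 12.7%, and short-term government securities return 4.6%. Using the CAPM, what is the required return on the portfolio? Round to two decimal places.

17.03%

β_Paxton = 0.02963 / 0.01563 = 1.8957
β_Jessop = 0.02078 / 0.01563 = 1.3295
β_Norwood = 0.01033 / 0.01563 = 0.6609
β_Quill = 0.03428 / 0.01563 = 2.1932
β_P = Σ w_i β_i = 0.34×1.8957 + 0.22×1.3295 + 0.24×0.6609 + 0.20×2.1932 = 1.5343
MRP = 12.7% − 4.6% = 8.10%
E(R_P) = R_f + β_P × MRP = 4.6% + 1.5343 × 8.1% = 17.03%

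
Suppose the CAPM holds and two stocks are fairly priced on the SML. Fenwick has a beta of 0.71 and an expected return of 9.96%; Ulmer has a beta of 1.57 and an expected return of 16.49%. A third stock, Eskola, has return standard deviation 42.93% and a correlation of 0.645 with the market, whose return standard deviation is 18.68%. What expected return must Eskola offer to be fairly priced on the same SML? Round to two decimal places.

15.82%

MRP = (16.49% − 9.96%) / (1.57 − 0.71) = 7.5930%
R_f = 9.96% − 0.71 × 7.5930% = 4.5690%
β_Eskola = ρ·σ_i/σ_m = 0.645 × 42.93 / 18.68 = 1.4823
E(R_Eskola) = R_f + β × MRP = 4.5690% + 1.4823 × 7.5930% = 15.82%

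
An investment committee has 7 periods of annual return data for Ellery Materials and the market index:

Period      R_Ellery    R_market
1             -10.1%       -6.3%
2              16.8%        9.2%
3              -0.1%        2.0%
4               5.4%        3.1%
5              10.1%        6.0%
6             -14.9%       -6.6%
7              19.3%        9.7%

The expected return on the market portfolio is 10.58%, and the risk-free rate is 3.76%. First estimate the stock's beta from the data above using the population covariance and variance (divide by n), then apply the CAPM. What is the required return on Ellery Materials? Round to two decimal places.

16.81%

Mean R_i = (-10.1 + 16.8 − 0.1 + 5.4 + 10.1 − 14.9 + 19.3) / 7 = 3.7857%
Mean R_m = (-6.3 + 9.2 + 2.0 + 3.1 + 6.0 − 6.6 + 9.7) / 7 = 2.4429%
Σ(R_i − R̄_i)(R_m − R̄_m) = 516.1443  ⇒  Cov = 516.1443 / 7 = 73.7349
Σ(R_m − R̄_m)² = 269.8171  ⇒  Var(R_m) = 269.8171 / 7 = 38.5453
β = Cov / Var(R_m) = 73.7349 / 38.5453 = 1.9129
MRP = 10.58% − 3.76% = 6.82%
E(R) = R_f + β × MRP = 3.76% + 1.9129 × 6.82% = 16.81%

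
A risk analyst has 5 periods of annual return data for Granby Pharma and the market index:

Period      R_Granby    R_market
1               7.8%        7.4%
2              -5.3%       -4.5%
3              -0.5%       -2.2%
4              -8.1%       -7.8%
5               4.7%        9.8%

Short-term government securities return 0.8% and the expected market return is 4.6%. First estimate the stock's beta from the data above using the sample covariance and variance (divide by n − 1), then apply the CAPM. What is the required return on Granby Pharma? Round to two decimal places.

3.91%

Mean R_i = (7.8 − 5.3 − 0.5 − 8.1 + 4.7) / 5 = -0.2800%
Mean R_m = (7.4 − 4.5 − 2.2 − 7.8 + 9.8) / 5 = 0.5400%
Σ(R_i − R̄_i)(R_m − R̄_m) = 192.6660  ⇒  Cov = 192.6660 / 4 = 48.1665
Σ(R_m − R̄_m)² = 235.2720  ⇒  Var(R_m) = 235.2720 / 4 = 58.8180
β = Cov / Var(R_m) = 48.1665 / 58.8180 = 0.8189
MRP = 4.6% − 0.8% = 3.80%
E(R) = R_f + β × MRP = 0.8% + 0.8189 × 3.8% = 3.91%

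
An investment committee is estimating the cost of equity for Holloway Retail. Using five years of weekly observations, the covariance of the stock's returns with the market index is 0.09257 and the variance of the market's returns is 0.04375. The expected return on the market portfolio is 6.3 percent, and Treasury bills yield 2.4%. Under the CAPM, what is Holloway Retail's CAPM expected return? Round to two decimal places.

β = Cov(R_i, R_m) / Var(R_m) = 0.09257 / 0.04375 = 2.1159
MRP = 6.3% − 2.4% = 3.90%
E(R) = R_f + β × MRP = 2.4% + 2.1159 × 3.9% = 10.65%

10.65%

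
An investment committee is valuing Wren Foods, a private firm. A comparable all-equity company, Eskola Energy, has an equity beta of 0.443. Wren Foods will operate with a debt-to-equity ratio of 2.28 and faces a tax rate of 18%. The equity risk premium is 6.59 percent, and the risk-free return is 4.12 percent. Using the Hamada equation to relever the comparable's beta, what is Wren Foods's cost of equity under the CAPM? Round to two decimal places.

β_L = β_U × [1 + (1 − t)(D/E)] = 0.443 × [1 + (1 − 0.18) × 2.28]
    = 0.443 × [1 + 0.82 × 2.28] = 0.443 × 2.8696 = 1.2712
E(R) = R_f + β_L × MRP = 4.12% + 1.2712 × 6.59% = 12.50%

12.50%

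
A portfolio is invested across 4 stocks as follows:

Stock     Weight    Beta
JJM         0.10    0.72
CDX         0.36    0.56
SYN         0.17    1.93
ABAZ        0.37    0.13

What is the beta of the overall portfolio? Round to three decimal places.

0.650

β_P = Σ w_i β_i = 0.10×0.72 + 0.36×0.56 + 0.17×1.93 + 0.37×0.13 = 0.6498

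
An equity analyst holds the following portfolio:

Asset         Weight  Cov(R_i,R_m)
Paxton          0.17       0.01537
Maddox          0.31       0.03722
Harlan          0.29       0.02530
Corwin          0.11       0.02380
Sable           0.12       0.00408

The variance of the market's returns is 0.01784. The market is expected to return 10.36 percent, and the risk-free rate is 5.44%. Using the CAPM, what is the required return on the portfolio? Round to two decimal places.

β_Paxton = 0.01537 / 0.01784 = 0.8615
β_Maddox = 0.03722 / 0.01784 = 2.0863
β_Harlan = 0.02530 / 0.01784 = 1.4182
β_Corwin = 0.02380 / 0.01784 = 1.3341
β_Sable = 0.00408 / 0.01784 = 0.2287
β_P = Σ w_i β_i = 0.17×0.8615 + 0.31×2.0863 + 0.29×1.4182 + 0.11×1.3341 + 0.12×0.2287 = 1.3787
MRP = 10.36% − 5.44% = 4.92%
E(R_P) = R_f + β_P × MRP = 5.44% + 1.3787 × 4.92% = 12.22%

12.22%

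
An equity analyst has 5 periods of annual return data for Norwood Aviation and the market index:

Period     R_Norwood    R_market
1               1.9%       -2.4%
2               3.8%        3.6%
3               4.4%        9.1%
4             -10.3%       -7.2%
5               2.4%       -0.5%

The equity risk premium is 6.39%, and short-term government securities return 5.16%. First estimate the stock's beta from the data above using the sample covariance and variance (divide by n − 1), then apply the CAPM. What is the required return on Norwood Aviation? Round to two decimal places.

10.24%

Mean R_i = (1.9 + 3.8 + 4.4 − 10.3 + 2.4) / 5 = 0.4400%
Mean R_m = (-2.4 + 3.6 + 9.1 − 7.2 − 0.5) / 5 = 0.5200%
Σ(R_i − R̄_i)(R_m − R̄_m) = 120.9760  ⇒  Cov = 120.9760 / 4 = 30.2440
Σ(R_m − R̄_m)² = 152.2680  ⇒  Var(R_m) = 152.2680 / 4 = 38.0670
β = Cov / Var(R_m) = 30.2440 / 38.0670 = 0.7945
E(R) = R_f + β × MRP = 5.16% + 0.7945 × 6.39% = 10.24%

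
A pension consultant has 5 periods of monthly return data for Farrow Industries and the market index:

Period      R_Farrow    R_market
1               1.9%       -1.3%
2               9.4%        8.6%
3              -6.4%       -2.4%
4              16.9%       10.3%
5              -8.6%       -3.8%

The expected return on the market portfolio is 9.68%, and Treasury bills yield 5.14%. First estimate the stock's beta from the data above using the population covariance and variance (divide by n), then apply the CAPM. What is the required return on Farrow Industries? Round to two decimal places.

12.12%

Mean R_i = (1.9 + 9.4 − 6.4 + 16.9 − 8.6) / 5 = 2.6400%
Mean R_m = (-1.3 + 8.6 − 2.4 + 10.3 − 3.8) / 5 = 2.2800%
Σ(R_i − R̄_i)(R_m − R̄_m) = 270.3840  ⇒  Cov = 270.3840 / 5 = 54.0768
Σ(R_m − R̄_m)² = 175.9480  ⇒  Var(R_m) = 175.9480 / 5 = 35.1896
β = Cov / Var(R_m) = 54.0768 / 35.1896 = 1.5367
MRP = 9.68% − 5.14% = 4.54%
E(R) = R_f + β × MRP = 5.14% + 1.5367 × 4.54% = 12.12%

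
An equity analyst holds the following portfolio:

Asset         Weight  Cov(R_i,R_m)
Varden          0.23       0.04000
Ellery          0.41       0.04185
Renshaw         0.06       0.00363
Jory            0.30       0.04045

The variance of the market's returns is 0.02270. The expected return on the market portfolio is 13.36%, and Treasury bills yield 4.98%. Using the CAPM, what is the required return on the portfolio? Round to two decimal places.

β_Varden = 0.04000 / 0.02270 = 1.7621
β_Ellery = 0.04185 / 0.02270 = 1.8436
β_Renshaw = 0.00363 / 0.02270 = 0.1599
β_Jory = 0.04045 / 0.02270 = 1.7819
β_P = Σ w_i β_i = 0.23×1.7621 + 0.41×1.8436 + 0.06×0.1599 + 0.30×1.7819 = 1.7053
MRP = 13.36% − 4.98% = 8.38%
E(R_P) = R_f + β_P × MRP = 4.98% + 1.7053 × 8.38% = 19.27%

19.27%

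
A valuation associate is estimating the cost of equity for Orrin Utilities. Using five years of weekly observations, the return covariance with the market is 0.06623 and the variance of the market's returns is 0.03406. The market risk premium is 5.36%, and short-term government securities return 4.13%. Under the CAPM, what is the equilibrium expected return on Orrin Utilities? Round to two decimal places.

β = Cov(R_i, R_m) / Var(R_m) = 0.06623 / 0.03406 = 1.9445
E(R) = R_f + β × MRP = 4.13% + 1.9445 × 5.36% = 14.55%

14.55%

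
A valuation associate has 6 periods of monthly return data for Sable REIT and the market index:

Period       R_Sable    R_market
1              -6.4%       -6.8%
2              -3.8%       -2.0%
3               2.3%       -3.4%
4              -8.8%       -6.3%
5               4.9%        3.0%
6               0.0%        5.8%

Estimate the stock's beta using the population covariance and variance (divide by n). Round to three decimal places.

0.735

Mean R_i = (-6.4 − 3.8 + 2.3 − 8.8 + 4.9 + 0.0) / 6 = -1.9667%
Mean R_m = (-6.8 − 2.0 − 3.4 − 6.3 + 3.0 + 5.8) / 6 = -1.6167%
Σ(R_i − R̄_i)(R_m − R̄_m) = 94.3633  ⇒  Cov = 94.3633 / 6 = 15.7272
Σ(R_m − R̄_m)² = 128.4483  ⇒  Var(R_m) = 128.4483 / 6 = 21.4081
β = Cov / Var(R_m) = 15.7272 / 21.4081 = 0.7346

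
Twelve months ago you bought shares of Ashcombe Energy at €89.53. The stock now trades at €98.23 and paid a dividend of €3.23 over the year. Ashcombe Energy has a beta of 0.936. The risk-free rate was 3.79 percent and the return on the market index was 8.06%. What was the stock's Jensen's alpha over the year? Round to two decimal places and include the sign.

+5.54%

Realised HPR = (P1 + D1 − P0) / P0 = (98.23 + 3.23 − 89.53) / 89.53 = 11.93 / 89.53 = 13.3251%
MRP = 8.06% − 3.79% = 4.27%
CAPM required = R_f + β·MRP = 3.79% + 0.936 × 4.27% = 7.78672%
α = realised − required = 13.3251% − 7.78672% = +5.54%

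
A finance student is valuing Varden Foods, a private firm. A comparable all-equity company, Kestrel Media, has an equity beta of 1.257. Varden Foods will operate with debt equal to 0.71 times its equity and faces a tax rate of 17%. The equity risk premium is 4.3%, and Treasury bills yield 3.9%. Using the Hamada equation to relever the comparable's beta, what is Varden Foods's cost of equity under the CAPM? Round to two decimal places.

12.49%

β_L = β_U × [1 + (1 − t)(D/E)] = 1.257 × [1 + (1 − 0.17) × 0.71]
    = 1.257 × [1 + 0.83 × 0.71] = 1.257 × 1.5893 = 1.9978
E(R) = R_f + β_L × MRP = 3.9% + 1.9978 × 4.3% = 12.49%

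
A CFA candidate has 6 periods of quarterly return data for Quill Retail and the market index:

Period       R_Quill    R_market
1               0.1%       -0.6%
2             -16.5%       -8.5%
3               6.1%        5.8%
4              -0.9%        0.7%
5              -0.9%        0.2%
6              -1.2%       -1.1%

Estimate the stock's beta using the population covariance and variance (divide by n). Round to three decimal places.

Mean R_i = (0.1 − 16.5 + 6.1 − 0.9 − 0.9 − 1.2) / 6 = -2.2167%
Mean R_m = (-0.6 − 8.5 + 5.8 + 0.7 + 0.2 − 1.1) / 6 = -0.5833%
Σ(R_i − R̄_i)(R_m − R̄_m) = 168.3217  ⇒  Cov = 168.3217 / 6 = 28.0536
Σ(R_m − R̄_m)² = 105.9483  ⇒  Var(R_m) = 105.9483 / 6 = 17.6581
β = Cov / Var(R_m) = 28.0536 / 17.6581 = 1.5887

1.589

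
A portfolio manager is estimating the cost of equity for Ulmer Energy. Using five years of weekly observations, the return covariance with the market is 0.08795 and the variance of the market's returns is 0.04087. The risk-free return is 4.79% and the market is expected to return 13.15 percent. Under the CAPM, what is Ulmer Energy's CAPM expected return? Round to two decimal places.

22.78%

β = Cov(R_i, R_m) / Var(R_m) = 0.08795 / 0.04087 = 2.1519
MRP = 13.15% − 4.79% = 8.36%
E(R) = R_f + β × MRP = 4.79% + 2.1519 × 8.36% = 22.78%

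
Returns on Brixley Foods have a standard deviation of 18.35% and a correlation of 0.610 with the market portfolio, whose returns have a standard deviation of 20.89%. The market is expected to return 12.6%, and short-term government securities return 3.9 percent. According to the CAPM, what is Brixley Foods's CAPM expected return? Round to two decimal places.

8.56%

β = ρ × σ_i / σ_m = 0.610 × 18.35% / 20.89% = 0.5358
MRP = 12.6% − 3.9% = 8.70%
E(R) = 3.9% + 0.5358 × 8.7% = 8.56%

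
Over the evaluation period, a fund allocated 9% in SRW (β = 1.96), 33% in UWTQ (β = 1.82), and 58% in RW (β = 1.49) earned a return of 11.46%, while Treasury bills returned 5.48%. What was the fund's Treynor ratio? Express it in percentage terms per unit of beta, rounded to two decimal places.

3.64%

β_P = 0.09×1.96 + 0.33×1.82 + 0.58×1.49 = 1.6412
Treynor = (R_P − R_f) / β_P = (11.46% − 5.48%) / 1.6412 = 5.98% / 1.6412 = 3.64%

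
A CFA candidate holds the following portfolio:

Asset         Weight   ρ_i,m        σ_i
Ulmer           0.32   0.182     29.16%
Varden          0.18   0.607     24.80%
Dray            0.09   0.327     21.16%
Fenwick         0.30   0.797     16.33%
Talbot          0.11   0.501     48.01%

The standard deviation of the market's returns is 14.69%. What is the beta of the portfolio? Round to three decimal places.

β_Ulmer = 0.182 × 29.16% / 14.69% = 0.3613
β_Varden = 0.607 × 24.80% / 14.69% = 1.0248
β_Dray = 0.327 × 21.16% / 14.69% = 0.4710
β_Fenwick = 0.797 × 16.33% / 14.69% = 0.8860
β_Talbot = 0.501 × 48.01% / 14.69% = 1.6374
β_P = Σ w_i β_i = 0.32×0.3613 + 0.18×1.0248 + 0.09×0.4710 + 0.30×0.8860 + 0.11×1.6374 = 0.7884

0.788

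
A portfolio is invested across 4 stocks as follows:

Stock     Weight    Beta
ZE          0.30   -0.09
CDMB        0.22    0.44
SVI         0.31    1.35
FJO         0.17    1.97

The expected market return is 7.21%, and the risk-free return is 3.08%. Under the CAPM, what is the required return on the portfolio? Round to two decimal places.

β_P = Σ w_i β_i = 0.30×-0.09 + 0.22×0.44 + 0.31×1.35 + 0.17×1.97 = 0.8232
MRP = 7.21% − 3.08% = 4.13%
E(R_P) = R_f + β_P × MRP = 3.08% + 0.8232 × 4.13% = 6.48%

6.48%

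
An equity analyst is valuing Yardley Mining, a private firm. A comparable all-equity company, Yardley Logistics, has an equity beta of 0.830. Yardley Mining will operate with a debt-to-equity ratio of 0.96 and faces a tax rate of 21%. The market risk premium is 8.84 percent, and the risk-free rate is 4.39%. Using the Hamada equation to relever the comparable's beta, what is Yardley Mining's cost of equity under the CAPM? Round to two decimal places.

17.29%

β_L = β_U × [1 + (1 − t)(D/E)] = 0.830 × [1 + (1 − 0.21) × 0.96]
    = 0.830 × [1 + 0.79 × 0.96] = 0.830 × 1.7584 = 1.4595
E(R) = R_f + β_L × MRP = 4.39% + 1.4595 × 8.84% = 17.29%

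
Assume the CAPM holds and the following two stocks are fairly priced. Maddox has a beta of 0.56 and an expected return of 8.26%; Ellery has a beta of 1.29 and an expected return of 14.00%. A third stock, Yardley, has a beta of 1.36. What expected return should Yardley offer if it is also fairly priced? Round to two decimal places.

MRP (SML slope) = (14.00% − 8.26%) / (1.29 − 0.56) = 5.74% / 0.73 = 7.8630%
R_f (intercept) = 8.26% − 0.56 × 7.8630% = 3.8567%
E(R_Yardley) = R_f + β × MRP = 3.8567% + 1.36 × 7.8630% = 14.55%

14.55%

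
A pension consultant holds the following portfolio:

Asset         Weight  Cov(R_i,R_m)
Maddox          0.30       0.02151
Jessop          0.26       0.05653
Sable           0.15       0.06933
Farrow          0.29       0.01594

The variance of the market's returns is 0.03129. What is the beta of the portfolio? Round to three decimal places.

β_Maddox = 0.02151 / 0.03129 = 0.6874
β_Jessop = 0.05653 / 0.03129 = 1.8066
β_Sable = 0.06933 / 0.03129 = 2.2157
β_Farrow = 0.01594 / 0.03129 = 0.5094
β_P = Σ w_i β_i = 0.30×0.6874 + 0.26×1.8066 + 0.15×2.2157 + 0.29×0.5094 = 1.1560

1.156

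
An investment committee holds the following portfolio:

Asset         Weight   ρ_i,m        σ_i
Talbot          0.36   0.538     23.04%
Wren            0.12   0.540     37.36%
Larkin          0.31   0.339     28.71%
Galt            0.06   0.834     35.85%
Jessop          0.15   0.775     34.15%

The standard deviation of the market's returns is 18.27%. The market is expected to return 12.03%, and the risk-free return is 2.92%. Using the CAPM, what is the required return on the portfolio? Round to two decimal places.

β_Talbot = 0.538 × 23.04% / 18.27% = 0.6785
β_Wren = 0.540 × 37.36% / 18.27% = 1.1042
β_Larkin = 0.339 × 28.71% / 18.27% = 0.5327
β_Galt = 0.834 × 35.85% / 18.27% = 1.6365
β_Jessop = 0.775 × 34.15% / 18.27% = 1.4486
β_P = Σ w_i β_i = 0.36×0.6785 + 0.12×1.1042 + 0.31×0.5327 + 0.06×1.6365 + 0.15×1.4486 = 0.8574
MRP = 12.03% − 2.92% = 9.11%
E(R_P) = R_f + β_P × MRP = 2.92% + 0.8574 × 9.11% = 10.73%

10.73%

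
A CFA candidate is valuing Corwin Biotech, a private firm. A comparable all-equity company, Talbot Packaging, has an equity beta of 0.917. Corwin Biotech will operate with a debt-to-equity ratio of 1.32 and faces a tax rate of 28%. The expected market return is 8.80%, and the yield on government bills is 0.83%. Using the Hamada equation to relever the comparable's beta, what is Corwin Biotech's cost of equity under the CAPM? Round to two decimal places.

15.08%

β_L = β_U × [1 + (1 − t)(D/E)] = 0.917 × [1 + (1 − 0.28) × 1.32]
    = 0.917 × [1 + 0.72 × 1.32] = 0.917 × 1.9504 = 1.7885
MRP = 8.80% − 0.83% = 7.97%
E(R) = R_f + β_L × MRP = 0.83% + 1.7885 × 7.97% = 15.08%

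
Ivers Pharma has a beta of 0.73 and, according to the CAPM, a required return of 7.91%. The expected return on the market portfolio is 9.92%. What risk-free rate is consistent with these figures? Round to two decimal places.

E(R) = R_f + β(E(R_m) − R_f) = R_f(1 − β) + β·E(R_m)
7.91% = R_f × (1 − 0.73) + 0.73 × 9.92%
7.91% = R_f × 0.27 + 7.2416%
R_f = (7.91% − 7.2416%) / 0.27 = 2.48%

2.48%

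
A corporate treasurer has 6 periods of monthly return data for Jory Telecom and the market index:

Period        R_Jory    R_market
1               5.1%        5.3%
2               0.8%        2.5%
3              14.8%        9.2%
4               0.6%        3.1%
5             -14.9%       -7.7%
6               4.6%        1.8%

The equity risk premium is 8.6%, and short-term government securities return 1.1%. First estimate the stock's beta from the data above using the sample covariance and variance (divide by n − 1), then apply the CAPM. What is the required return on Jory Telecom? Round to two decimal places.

15.52%

Mean R_i = (5.1 + 0.8 + 14.8 + 0.6 − 14.9 + 4.6) / 6 = 1.8333%
Mean R_m = (5.3 + 2.5 + 9.2 + 3.1 − 7.7 + 1.8) / 6 = 2.3667%
Σ(R_i − R̄_i)(R_m − R̄_m) = 264.0267  ⇒  Cov = 264.0267 / 5 = 52.8053
Σ(R_m − R̄_m)² = 157.5133  ⇒  Var(R_m) = 157.5133 / 5 = 31.5027
β = Cov / Var(R_m) = 52.8053 / 31.5027 = 1.6762
E(R) = R_f + β × MRP = 1.1% + 1.6762 × 8.6% = 15.52%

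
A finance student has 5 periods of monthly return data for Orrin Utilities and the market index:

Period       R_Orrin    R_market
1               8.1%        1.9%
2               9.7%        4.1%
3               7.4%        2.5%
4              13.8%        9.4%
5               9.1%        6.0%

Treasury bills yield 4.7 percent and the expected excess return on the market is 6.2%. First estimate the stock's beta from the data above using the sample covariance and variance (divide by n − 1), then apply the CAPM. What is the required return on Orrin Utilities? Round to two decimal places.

Mean R_i = (8.1 + 9.7 + 7.4 + 13.8 + 9.1) / 5 = 9.6200%
Mean R_m = (1.9 + 4.1 + 2.5 + 9.4 + 6.0) / 5 = 4.7800%
Σ(R_i − R̄_i)(R_m − R̄_m) = 28.0620  ⇒  Cov = 28.0620 / 4 = 7.0155
Σ(R_m − R̄_m)² = 36.7880  ⇒  Var(R_m) = 36.7880 / 4 = 9.1970
β = Cov / Var(R_m) = 7.0155 / 9.1970 = 0.7628
E(R) = R_f + β × MRP = 4.7% + 0.7628 × 6.2% = 9.43%

9.43%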